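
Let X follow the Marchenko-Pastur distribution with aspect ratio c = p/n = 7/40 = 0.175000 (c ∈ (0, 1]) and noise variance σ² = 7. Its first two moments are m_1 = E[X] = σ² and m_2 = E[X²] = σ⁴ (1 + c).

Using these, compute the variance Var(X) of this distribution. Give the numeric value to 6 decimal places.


m_1 = E[X] = σ² = 7, so m_1² = 49.
m_2 = E[X²] = σ⁴ (1 + c) = 49 · (1 + 0.175000) = 49 · 1.175000 = 57.575000.
(Note m_2 − m_1² simplifies to c · σ⁴ = 0.175000 · 49.)

Var(X) = m_2 − m_1² = 57.575000 − 49 = 8.575000.


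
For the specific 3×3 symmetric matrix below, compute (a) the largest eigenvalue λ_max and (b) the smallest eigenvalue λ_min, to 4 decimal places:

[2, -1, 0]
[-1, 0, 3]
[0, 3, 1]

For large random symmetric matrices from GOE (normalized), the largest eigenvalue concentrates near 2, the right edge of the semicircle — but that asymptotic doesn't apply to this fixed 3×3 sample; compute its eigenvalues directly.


Since M is real symmetric, all three eigenvalues are real; they are the roots of det(λI − M) = λ³ − (tr M) λ² + s λ − det M, where s is the sum of the principal 2×2 minors.
tr M = 2 + 0 + 1 = 3.
s = (2·0 − (-1)²) + (2·1 − 0²) + (0·1 − 3²) = -1 + 2 + (-9) = -8.
det M (expand along row 1) = 2·(-9) − (-1)·(-1) + 0·(-3) = -19.
Characteristic polynomial: λ³ − 3λ² − 8λ + 19 = 0.
Substitute λ = y + (tr M)/3 = y + 1.000000 to remove the quadratic term: y³ + p·y + q = 0 with p = s − (tr M)²/3 = -11.000000 and q = −2(tr M)³/27 + (tr M)·s/3 − det M = 9.000000.
Three real roots ⇒ use the trigonometric (Viète) form: r = 2√(−p/3) = 3.829708, φ = arccos(3q/(p·r)) = arccos(-0.640922) = 2.266495 rad.
y_k = r·cos(φ/3 − 2πk/3) for k = 0, 1, 2 gives y = 2.787759, 0.880170, -3.667929.
λ_k = y_k + 1.000000 gives λ = 3.7878, 1.8802, -2.6679 (check: the sum is 3.0000 = tr M).

Hence λ_max = 3.7878 and λ_min = -2.6679.


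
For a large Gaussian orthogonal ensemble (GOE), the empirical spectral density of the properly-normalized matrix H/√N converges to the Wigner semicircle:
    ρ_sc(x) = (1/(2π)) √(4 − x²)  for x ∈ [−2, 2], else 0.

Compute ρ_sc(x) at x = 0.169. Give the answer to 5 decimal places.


ρ_sc(x) = (1/(2π)) √(4 − x²). With x = 0.169:
  4 − x² = 4 − (0.169)² = 4 − 0.028561 = 3.971439.
  √(4 − x²) = 1.992847.
  1/(2π) = 0.159155.
  ρ_sc(0.169) = 0.159155 · 1.992847 = 0.317171.

Rounded to 5 decimal places: ρ_sc(0.169) ≈ 0.31717.


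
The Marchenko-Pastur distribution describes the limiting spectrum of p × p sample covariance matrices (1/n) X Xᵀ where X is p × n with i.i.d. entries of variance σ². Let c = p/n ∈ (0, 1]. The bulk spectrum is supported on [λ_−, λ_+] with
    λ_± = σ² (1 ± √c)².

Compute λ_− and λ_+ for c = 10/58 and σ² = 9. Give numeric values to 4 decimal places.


c = 10/58 = 0.172414; √c = 0.415227.
λ_− = σ² (1 − √c)² = 9 · (1 − 0.415227)² = 9 · (0.584773)² = 3.077631.
λ_+ = σ² (1 + √c)² = 9 · (1 + 0.415227)² = 9 · (1.415227)² = 18.025817.

Rounded to 4 decimal places: λ_− ≈ 3.0776, λ_+ ≈ 18.0258.


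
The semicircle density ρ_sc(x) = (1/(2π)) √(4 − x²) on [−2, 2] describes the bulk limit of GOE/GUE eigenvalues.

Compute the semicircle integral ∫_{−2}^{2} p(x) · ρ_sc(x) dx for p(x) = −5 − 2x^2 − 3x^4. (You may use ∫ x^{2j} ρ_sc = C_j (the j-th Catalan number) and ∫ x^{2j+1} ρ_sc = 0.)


Write p(x) = Σ a_i x^i, split into monomials and integrate each against ρ_sc separately.
Using ∫ x^{2j} ρ_sc = C_j = (1/(j+1)) C(2j, j) (Catalan numbers) and ∫ x^{2j+1} ρ_sc = 0 (odd monomials vanish by symmetry):
  i = 0 (even): a_0 · C_{0} = -5 · 1 = -5
  i = 2 (even): a_2 · C_{1} = -2 · 1 = -2
  i = 4 (even): a_4 · C_{2} = -3 · 2 = -6

Summing the contributions: ∫_{−2}^{2} p(x) ρ_sc(x) dx = (-5) + (-2) + (-6) = -13.


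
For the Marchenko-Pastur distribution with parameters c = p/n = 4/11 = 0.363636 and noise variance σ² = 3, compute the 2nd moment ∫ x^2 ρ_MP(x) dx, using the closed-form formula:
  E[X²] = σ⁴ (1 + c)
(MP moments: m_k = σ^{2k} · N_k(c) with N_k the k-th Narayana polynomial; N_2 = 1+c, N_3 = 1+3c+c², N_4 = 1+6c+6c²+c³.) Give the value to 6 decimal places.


E[X²] = σ⁴ (1 + c) (second MP moment). With σ² = 3 (so σ⁴ = 9) and c = 4/11 = 0.363636: E[X²] = 9 · (1 + 0.363636) = 9 · 1.363636.

So E[X^2] = 12.272727.


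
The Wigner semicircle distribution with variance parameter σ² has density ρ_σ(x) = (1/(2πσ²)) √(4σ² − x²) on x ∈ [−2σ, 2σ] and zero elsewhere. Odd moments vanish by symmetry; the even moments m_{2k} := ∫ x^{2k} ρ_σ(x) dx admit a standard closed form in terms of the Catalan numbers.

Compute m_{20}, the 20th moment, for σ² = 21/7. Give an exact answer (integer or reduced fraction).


By the scaled semicircle moment identity, m_{2k} = σ^{2k} · C_k with k = 10.
C_10 = (1/(k+1)) · C(2k, k) = (1/11) · C(20, 10) = (1/11) · 184756 = 16796.
σ^{2k} = (σ²)^k = (21/7)^10 = 59049.

Therefore m_{20} = σ^{20} · C_10 = 59049 · 16796 = 991787004.


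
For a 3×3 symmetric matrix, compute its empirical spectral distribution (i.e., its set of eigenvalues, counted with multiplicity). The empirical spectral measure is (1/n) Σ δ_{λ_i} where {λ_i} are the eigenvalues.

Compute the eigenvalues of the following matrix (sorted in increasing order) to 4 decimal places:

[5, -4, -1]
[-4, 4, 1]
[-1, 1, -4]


Since M is real symmetric, all three eigenvalues are real; they are the roots of det(λI − M) = λ³ − (tr M) λ² + s λ − det M, where s is the sum of the principal 2×2 minors.
tr M = 5 + 4 + (-4) = 5.
s = (5·4 − (-4)²) + (5·(-4) − (-1)²) + (4·(-4) − 1²) = 4 + (-21) + (-17) = -34.
det M (expand along row 1) = 5·(-17) − (-4)·17 + (-1)·0 = -17.
Characteristic polynomial: λ³ − 5λ² − 34λ + 17 = 0.
Substitute λ = y + (tr M)/3 = y + 1.666667 to remove the quadratic term: y³ + p·y + q = 0 with p = s − (tr M)²/3 = -42.333333 and q = −2(tr M)³/27 + (tr M)·s/3 − det M = -48.925926.
Three real roots ⇒ use the trigonometric (Viète) form: r = 2√(−p/3) = 7.512952, φ = arccos(3q/(p·r)) = arccos(0.461495) = 1.091116 rad.
y_k = r·cos(φ/3 − 2πk/3) for k = 0, 1, 2 gives y = 7.021493, -1.196159, -5.825334.
λ_k = y_k + 1.666667 gives λ = 8.6882, 0.4705, -4.1587 (check: the sum is 5.0000 = tr M).

Eigenvalues sorted in increasing order: [-4.1587, 0.4705, 8.6882].


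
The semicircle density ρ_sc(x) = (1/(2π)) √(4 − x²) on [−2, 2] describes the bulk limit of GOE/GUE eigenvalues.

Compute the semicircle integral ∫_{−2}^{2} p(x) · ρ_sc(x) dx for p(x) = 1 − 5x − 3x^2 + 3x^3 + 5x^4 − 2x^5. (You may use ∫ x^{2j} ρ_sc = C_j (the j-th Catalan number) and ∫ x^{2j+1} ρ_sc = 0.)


Write p(x) = Σ a_i x^i, split into monomials and integrate each against ρ_sc separately.
Using ∫ x^{2j} ρ_sc = C_j = (1/(j+1)) C(2j, j) (Catalan numbers) and ∫ x^{2j+1} ρ_sc = 0 (odd monomials vanish by symmetry):
  i = 0 (even): a_0 · C_{0} = 1 · 1 = 1
  i = 1 (odd): ∫ x^1 ρ_sc = 0 (vanishes)
  i = 2 (even): a_2 · C_{1} = -3 · 1 = -3
  i = 3 (odd): ∫ x^3 ρ_sc = 0 (vanishes)
  i = 4 (even): a_4 · C_{2} = 5 · 2 = 10
  i = 5 (odd): ∫ x^5 ρ_sc = 0 (vanishes)

Summing the contributions: ∫_{−2}^{2} p(x) ρ_sc(x) dx = 1 + (-3) + 10 = 8.


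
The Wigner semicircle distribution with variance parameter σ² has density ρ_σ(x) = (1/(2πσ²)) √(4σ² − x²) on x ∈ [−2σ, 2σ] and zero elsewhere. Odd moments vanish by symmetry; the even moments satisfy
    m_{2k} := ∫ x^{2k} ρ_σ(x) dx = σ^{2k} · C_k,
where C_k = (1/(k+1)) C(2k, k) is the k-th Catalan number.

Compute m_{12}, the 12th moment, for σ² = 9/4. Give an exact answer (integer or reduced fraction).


By the scaled semicircle moment identity, m_{2k} = σ^{2k} · C_k with k = 6.
C_6 = (1/(k+1)) · C(2k, k) = (1/7) · C(12, 6) = (1/7) · 924 = 132.
σ^{2k} = (σ²)^k = (9/4)^6 = 531441/4096.

Therefore m_{12} = σ^{12} · C_6 = (531441/4096) · 132 = 17537553/1024.


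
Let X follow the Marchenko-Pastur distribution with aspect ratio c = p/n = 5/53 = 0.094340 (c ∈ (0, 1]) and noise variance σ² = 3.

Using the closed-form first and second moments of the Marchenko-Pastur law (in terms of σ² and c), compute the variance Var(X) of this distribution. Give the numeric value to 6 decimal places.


Recall the MP moments m_1 = E[X] = σ² and m_2 = E[X²] = σ⁴ (1 + c).
m_1 = E[X] = σ² = 3, so m_1² = 9.
m_2 = E[X²] = σ⁴ (1 + c) = 9 · (1 + 0.094340) = 9 · 1.094340 = 9.849057.
(Note m_2 − m_1² simplifies to c · σ⁴ = 0.094340 · 9.)

Var(X) = m_2 − m_1² = 9.849057 − 9 = 0.849057.


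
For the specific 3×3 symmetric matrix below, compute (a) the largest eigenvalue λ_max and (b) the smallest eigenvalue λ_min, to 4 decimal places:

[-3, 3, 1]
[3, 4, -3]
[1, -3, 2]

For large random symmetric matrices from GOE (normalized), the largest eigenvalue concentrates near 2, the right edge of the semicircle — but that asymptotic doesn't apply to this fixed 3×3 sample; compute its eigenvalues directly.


Since M is real symmetric, all three eigenvalues are real; they are the roots of det(λI − M) = λ³ − (tr M) λ² + s λ − det M, where s is the sum of the principal 2×2 minors.
tr M = -3 + 4 + 2 = 3.
s = ((-3)·4 − 3²) + ((-3)·2 − 1²) + (4·2 − (-3)²) = -21 + (-7) + (-1) = -29.
det M (expand along row 1) = (-3)·(-1) − 3·9 + 1·(-13) = -37.
Characteristic polynomial: λ³ − 3λ² − 29λ + 37 = 0.
Substitute λ = y + (tr M)/3 = y + 1.000000 to remove the quadratic term: y³ + p·y + q = 0 with p = s − (tr M)²/3 = -32.000000 and q = −2(tr M)³/27 + (tr M)·s/3 − det M = 6.000000.
Three real roots ⇒ use the trigonometric (Viète) form: r = 2√(−p/3) = 6.531973, φ = arccos(3q/(p·r)) = arccos(-0.086115) = 1.657018 rad.
y_k = r·cos(φ/3 − 2πk/3) for k = 0, 1, 2 gives y = 5.560665, 0.187707, -5.748371.
λ_k = y_k + 1.000000 gives λ = 6.5607, 1.1877, -4.7484 (check: the sum is 3.0000 = tr M).

Hence λ_max = 6.5607 and λ_min = -4.7484.


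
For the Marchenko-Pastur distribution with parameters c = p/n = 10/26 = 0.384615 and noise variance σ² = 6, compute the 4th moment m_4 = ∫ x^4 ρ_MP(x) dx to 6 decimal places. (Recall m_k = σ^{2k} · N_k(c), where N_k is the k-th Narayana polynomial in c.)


E[X⁴] = σ⁸ (1 + 6c + 6c² + c³) (fourth MP moment). With σ² = 6 (so σ⁸ = 1296) and c = 10/26 = 0.384615: E[X⁴] = 1296 · (1 + 6·0.384615 + 6·(0.384615)² + (0.384615)³) = 1296 · 4.252162.

So E[X^4] = 5510.802003.


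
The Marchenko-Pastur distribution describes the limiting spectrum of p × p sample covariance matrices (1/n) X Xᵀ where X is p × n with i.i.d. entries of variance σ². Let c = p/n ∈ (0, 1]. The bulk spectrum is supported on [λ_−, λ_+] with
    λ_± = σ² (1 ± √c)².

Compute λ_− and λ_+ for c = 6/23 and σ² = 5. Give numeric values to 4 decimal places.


c = 6/23 = 0.260870; √c = 0.510754.
λ_− = σ² (1 − √c)² = 5 · (1 − 0.510754)² = 5 · (0.489246)² = 1.196809.
λ_+ = σ² (1 + √c)² = 5 · (1 + 0.510754)² = 5 · (1.510754)² = 11.411887.

Rounded to 4 decimal places: λ_− ≈ 1.1968, λ_+ ≈ 11.4119.


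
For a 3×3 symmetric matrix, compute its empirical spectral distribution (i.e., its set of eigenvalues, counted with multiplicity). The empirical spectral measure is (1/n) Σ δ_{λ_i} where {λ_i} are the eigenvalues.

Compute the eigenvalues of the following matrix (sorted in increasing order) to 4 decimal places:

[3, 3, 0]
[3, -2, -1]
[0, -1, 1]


Since M is real symmetric, all three eigenvalues are real; they are the roots of det(λI − M) = λ³ − (tr M) λ² + s λ − det M, where s is the sum of the principal 2×2 minors.
tr M = 3 + (-2) + 1 = 2.
s = (3·(-2) − 3²) + (3·1 − 0²) + ((-2)·1 − (-1)²) = -15 + 3 + (-3) = -15.
det M (expand along row 1) = 3·(-3) − 3·3 + 0·(-3) = -18.
Characteristic polynomial: λ³ − 2λ² − 15λ + 18 = 0.
Substitute λ = y + (tr M)/3 = y + 0.666667 to remove the quadratic term: y³ + p·y + q = 0 with p = s − (tr M)²/3 = -16.333333 and q = −2(tr M)³/27 + (tr M)·s/3 − det M = 7.407407.
Three real roots ⇒ use the trigonometric (Viète) form: r = 2√(−p/3) = 4.666667, φ = arccos(3q/(p·r)) = arccos(-0.291545) = 1.866638 rad.
y_k = r·cos(φ/3 − 2πk/3) for k = 0, 1, 2 gives y = 3.792090, 0.459453, -4.251543.
λ_k = y_k + 0.666667 gives λ = 4.4588, 1.1261, -3.5849 (check: the sum is 2.0000 = tr M).

Eigenvalues sorted in increasing order: [-3.5849, 1.1261, 4.4588].


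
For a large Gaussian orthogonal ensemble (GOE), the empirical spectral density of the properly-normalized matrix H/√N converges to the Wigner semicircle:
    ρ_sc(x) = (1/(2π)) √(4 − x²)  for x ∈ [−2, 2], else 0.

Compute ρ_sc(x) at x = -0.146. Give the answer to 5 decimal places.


ρ_sc(x) = (1/(2π)) √(4 − x²). With x = -0.146:
  4 − x² = 4 − (-0.146)² = 4 − 0.021316 = 3.978684.
  √(4 − x²) = 1.994664.
  1/(2π) = 0.159155.
  ρ_sc(-0.146) = 0.159155 · 1.994664 = 0.317461.

Rounded to 5 decimal places: ρ_sc(-0.146) ≈ 0.31746.


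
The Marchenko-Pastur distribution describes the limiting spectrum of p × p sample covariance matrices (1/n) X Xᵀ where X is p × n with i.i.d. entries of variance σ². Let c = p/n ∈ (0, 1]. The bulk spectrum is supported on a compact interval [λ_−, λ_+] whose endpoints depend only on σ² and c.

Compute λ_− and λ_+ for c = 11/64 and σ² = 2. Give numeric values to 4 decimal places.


c = 11/64 = 0.171875; √c = 0.414578.
λ_− = σ² (1 − √c)² = 2 · (1 − 0.414578)² = 2 · (0.585422)² = 0.685438.
λ_+ = σ² (1 + √c)² = 2 · (1 + 0.414578)² = 2 · (1.414578)² = 4.002062.

Rounded to 4 decimal places: λ_− ≈ 0.6854, λ_+ ≈ 4.0021.


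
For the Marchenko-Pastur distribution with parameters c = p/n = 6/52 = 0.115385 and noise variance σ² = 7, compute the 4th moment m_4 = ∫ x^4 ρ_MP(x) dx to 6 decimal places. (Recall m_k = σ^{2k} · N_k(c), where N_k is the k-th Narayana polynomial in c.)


E[X⁴] = σ⁸ (1 + 6c + 6c² + c³) (fourth MP moment). With σ² = 7 (so σ⁸ = 2401) and c = 6/52 = 0.115385: E[X⁴] = 2401 · (1 + 6·0.115385 + 6·(0.115385)² + (0.115385)³) = 2401 · 1.773726.

So E[X^4] = 4258.715009.


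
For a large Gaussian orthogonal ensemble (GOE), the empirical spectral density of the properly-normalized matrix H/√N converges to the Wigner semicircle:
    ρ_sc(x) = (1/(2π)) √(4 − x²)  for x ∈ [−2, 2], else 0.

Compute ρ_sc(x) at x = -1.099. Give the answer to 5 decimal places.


ρ_sc(x) = (1/(2π)) √(4 − x²). With x = -1.099:
  4 − x² = 4 − (-1.099)² = 4 − 1.207801 = 2.792199.
  √(4 − x²) = 1.670987.
  1/(2π) = 0.159155.
  ρ_sc(-1.099) = 0.159155 · 1.670987 = 0.265946.

Rounded to 5 decimal places: ρ_sc(-1.099) ≈ 0.26595.


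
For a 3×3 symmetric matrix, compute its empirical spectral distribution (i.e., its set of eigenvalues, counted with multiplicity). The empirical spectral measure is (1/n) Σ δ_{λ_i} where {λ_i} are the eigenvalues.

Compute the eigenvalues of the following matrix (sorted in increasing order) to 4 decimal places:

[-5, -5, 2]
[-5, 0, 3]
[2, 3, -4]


Since M is real symmetric, all three eigenvalues are real; they are the roots of det(λI − M) = λ³ − (tr M) λ² + s λ − det M, where s is the sum of the principal 2×2 minors.
tr M = -5 + 0 + (-4) = -9.
s = ((-5)·0 − (-5)²) + ((-5)·(-4) − 2²) + (0·(-4) − 3²) = -25 + 16 + (-9) = -18.
det M (expand along row 1) = (-5)·(-9) − (-5)·14 + 2·(-15) = 85.
Characteristic polynomial: λ³ + 9λ² − 18λ − 85 = 0.
Substitute λ = y + (tr M)/3 = y − 3.000000 to remove the quadratic term: y³ + p·y + q = 0 with p = s − (tr M)²/3 = -45.000000 and q = −2(tr M)³/27 + (tr M)·s/3 − det M = 23.000000.
Three real roots ⇒ use the trigonometric (Viète) form: r = 2√(−p/3) = 7.745967, φ = arccos(3q/(p·r)) = arccos(-0.197952) = 1.770065 rad.
y_k = r·cos(φ/3 − 2πk/3) for k = 0, 1, 2 gives y = 6.436346, 0.514131, -6.950477.
λ_k = y_k − 3.000000 gives λ = 3.4363, -2.4859, -9.9505 (check: the sum is -9.0000 = tr M).

Eigenvalues sorted in increasing order: [-9.9505, -2.4859, 3.4363].


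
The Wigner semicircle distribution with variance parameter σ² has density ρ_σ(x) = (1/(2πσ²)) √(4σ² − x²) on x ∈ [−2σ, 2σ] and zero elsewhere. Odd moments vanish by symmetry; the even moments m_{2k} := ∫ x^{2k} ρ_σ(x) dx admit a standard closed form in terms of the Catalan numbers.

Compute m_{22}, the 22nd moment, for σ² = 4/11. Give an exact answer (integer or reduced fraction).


By the scaled semicircle moment identity, m_{2k} = σ^{2k} · C_k with k = 11.
C_11 = (1/(k+1)) · C(2k, k) = (1/12) · C(22, 11) = (1/12) · 705432 = 58786.
σ^{2k} = (σ²)^k = (4/11)^11 = 4194304/285311670611.

Therefore m_{22} = σ^{22} · C_11 = (4194304/285311670611) · 58786 = 246566354944/285311670611.


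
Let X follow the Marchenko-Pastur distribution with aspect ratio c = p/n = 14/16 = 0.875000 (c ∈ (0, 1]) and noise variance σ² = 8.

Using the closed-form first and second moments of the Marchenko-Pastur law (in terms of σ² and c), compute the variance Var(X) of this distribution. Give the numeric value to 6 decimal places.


Recall the MP moments m_1 = E[X] = σ² and m_2 = E[X²] = σ⁴ (1 + c).
m_1 = E[X] = σ² = 8, so m_1² = 64.
m_2 = E[X²] = σ⁴ (1 + c) = 64 · (1 + 0.875000) = 64 · 1.875000 = 120.000000.
(Note m_2 − m_1² simplifies to c · σ⁴ = 0.875000 · 64.)

Var(X) = m_2 − m_1² = 120.000000 − 64 = 56.000000.


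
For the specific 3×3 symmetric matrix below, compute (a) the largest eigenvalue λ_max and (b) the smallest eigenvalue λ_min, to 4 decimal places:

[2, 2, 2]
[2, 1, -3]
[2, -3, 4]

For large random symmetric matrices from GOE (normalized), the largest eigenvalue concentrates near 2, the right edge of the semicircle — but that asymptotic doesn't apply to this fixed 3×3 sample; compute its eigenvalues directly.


Since M is real symmetric, all three eigenvalues are real; they are the roots of det(λI − M) = λ³ − (tr M) λ² + s λ − det M, where s is the sum of the principal 2×2 minors.
tr M = 2 + 1 + 4 = 7.
s = (2·1 − 2²) + (2·4 − 2²) + (1·4 − (-3)²) = -2 + 4 + (-5) = -3.
det M (expand along row 1) = 2·(-5) − 2·14 + 2·(-8) = -54.
Characteristic polynomial: λ³ − 7λ² − 3λ + 54 = 0.
Substitute λ = y + (tr M)/3 = y + 2.333333 to remove the quadratic term: y³ + p·y + q = 0 with p = s − (tr M)²/3 = -19.333333 and q = −2(tr M)³/27 + (tr M)·s/3 − det M = 21.592593.
Three real roots ⇒ use the trigonometric (Viète) form: r = 2√(−p/3) = 5.077182, φ = arccos(3q/(p·r)) = arccos(-0.659928) = 2.291519 rad.
y_k = r·cos(φ/3 − 2πk/3) for k = 0, 1, 2 gives y = 3.666667, 1.208048, -4.874715.
λ_k = y_k + 2.333333 gives λ = 6.0000, 3.5414, -2.5414 (check: the sum is 7.0000 = tr M).

Hence λ_max = 6.0000 and λ_min = -2.5414.


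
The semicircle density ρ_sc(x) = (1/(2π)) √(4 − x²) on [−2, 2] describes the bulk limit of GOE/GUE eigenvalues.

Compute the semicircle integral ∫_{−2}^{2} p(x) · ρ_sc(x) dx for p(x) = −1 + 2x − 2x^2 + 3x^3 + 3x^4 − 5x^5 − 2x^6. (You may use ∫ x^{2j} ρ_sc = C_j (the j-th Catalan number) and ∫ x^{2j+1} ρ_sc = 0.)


Write p(x) = Σ a_i x^i, split into monomials and integrate each against ρ_sc separately.
Using ∫ x^{2j} ρ_sc = C_j = (1/(j+1)) C(2j, j) (Catalan numbers) and ∫ x^{2j+1} ρ_sc = 0 (odd monomials vanish by symmetry):
  i = 0 (even): a_0 · C_{0} = -1 · 1 = -1
  i = 1 (odd): ∫ x^1 ρ_sc = 0 (vanishes)
  i = 2 (even): a_2 · C_{1} = -2 · 1 = -2
  i = 3 (odd): ∫ x^3 ρ_sc = 0 (vanishes)
  i = 4 (even): a_4 · C_{2} = 3 · 2 = 6
  i = 5 (odd): ∫ x^5 ρ_sc = 0 (vanishes)
  i = 6 (even): a_6 · C_{3} = -2 · 5 = -10

Summing the contributions: ∫_{−2}^{2} p(x) ρ_sc(x) dx = (-1) + (-2) + 6 + (-10) = -7.


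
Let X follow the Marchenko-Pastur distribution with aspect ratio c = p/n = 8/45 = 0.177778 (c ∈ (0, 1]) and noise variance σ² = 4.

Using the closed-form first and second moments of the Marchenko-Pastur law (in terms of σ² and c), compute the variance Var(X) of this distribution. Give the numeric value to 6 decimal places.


Recall the MP moments m_1 = E[X] = σ² and m_2 = E[X²] = σ⁴ (1 + c).
m_1 = E[X] = σ² = 4, so m_1² = 16.
m_2 = E[X²] = σ⁴ (1 + c) = 16 · (1 + 0.177778) = 16 · 1.177778 = 18.844444.
(Note m_2 − m_1² simplifies to c · σ⁴ = 0.177778 · 16.)

Var(X) = m_2 − m_1² = 18.844444 − 16 = 2.844444.


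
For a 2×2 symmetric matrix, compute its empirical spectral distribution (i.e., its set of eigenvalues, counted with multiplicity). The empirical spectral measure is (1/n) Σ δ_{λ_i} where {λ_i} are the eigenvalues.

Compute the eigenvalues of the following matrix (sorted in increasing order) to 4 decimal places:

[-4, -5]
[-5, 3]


Since M is real symmetric, both eigenvalues are real; they are the roots of det(λI − M) = λ² − (tr M) λ + det M.
tr M = -4 + 3 = -1.
det M = (-4)·3 − (-5)² = -12 − 25 = -37.
Characteristic polynomial: λ² + λ − 37 = 0.
Discriminant Δ = (tr M)² − 4·det M = 1 − (-148) = 149; √Δ = 12.206556.
λ = (tr M ± √Δ)/2 = (-1 ± 12.206556)/2, giving (tr M − √Δ)/2 = -6.6033 and (tr M + √Δ)/2 = 5.6033.

Eigenvalues sorted in increasing order: [-6.6033, 5.6033].


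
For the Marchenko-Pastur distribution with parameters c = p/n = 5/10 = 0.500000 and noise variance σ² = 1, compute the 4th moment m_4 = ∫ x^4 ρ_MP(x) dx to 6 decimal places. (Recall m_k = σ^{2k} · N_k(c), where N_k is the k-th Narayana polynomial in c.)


E[X⁴] = σ⁸ (1 + 6c + 6c² + c³) (fourth MP moment). With σ² = 1 (so σ⁸ = 1) and c = 5/10 = 0.500000: E[X⁴] = 1 · (1 + 6·0.500000 + 6·(0.500000)² + (0.500000)³) = 1 · 5.625000.

So E[X^4] = 5.625000.


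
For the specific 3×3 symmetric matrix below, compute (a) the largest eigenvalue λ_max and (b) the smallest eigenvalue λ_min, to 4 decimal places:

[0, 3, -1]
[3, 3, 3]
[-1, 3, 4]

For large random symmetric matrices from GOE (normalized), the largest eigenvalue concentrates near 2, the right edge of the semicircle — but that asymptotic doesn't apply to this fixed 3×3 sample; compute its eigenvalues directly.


Since M is real symmetric, all three eigenvalues are real; they are the roots of det(λI − M) = λ³ − (tr M) λ² + s λ − det M, where s is the sum of the principal 2×2 minors.
tr M = 0 + 3 + 4 = 7.
s = (0·3 − 3²) + (0·4 − (-1)²) + (3·4 − 3²) = -9 + (-1) + 3 = -7.
det M (expand along row 1) = 0·3 − 3·15 + (-1)·12 = -57.
Characteristic polynomial: λ³ − 7λ² − 7λ + 57 = 0.
Substitute λ = y + (tr M)/3 = y + 2.333333 to remove the quadratic term: y³ + p·y + q = 0 with p = s − (tr M)²/3 = -23.333333 and q = −2(tr M)³/27 + (tr M)·s/3 − det M = 15.259259.
Three real roots ⇒ use the trigonometric (Viète) form: r = 2√(−p/3) = 5.577734, φ = arccos(3q/(p·r)) = arccos(-0.351739) = 1.930224 rad.
y_k = r·cos(φ/3 − 2πk/3) for k = 0, 1, 2 gives y = 4.462498, 0.666667, -5.129165.
λ_k = y_k + 2.333333 gives λ = 6.7958, 3.0000, -2.7958 (check: the sum is 7.0000 = tr M).

Hence λ_max = 6.7958 and λ_min = -2.7958.


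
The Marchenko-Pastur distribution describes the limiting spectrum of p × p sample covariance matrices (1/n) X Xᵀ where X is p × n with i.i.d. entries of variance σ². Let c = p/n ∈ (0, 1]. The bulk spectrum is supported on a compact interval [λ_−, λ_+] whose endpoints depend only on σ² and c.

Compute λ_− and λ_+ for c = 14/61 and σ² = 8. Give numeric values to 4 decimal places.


c = 14/61 = 0.229508; √c = 0.479070.
λ_− = σ² (1 − √c)² = 8 · (1 − 0.479070)² = 8 · (0.520930)² = 2.170943.
λ_+ = σ² (1 + √c)² = 8 · (1 + 0.479070)² = 8 · (1.479070)² = 17.501188.

Rounded to 4 decimal places: λ_− ≈ 2.1709, λ_+ ≈ 17.5012.


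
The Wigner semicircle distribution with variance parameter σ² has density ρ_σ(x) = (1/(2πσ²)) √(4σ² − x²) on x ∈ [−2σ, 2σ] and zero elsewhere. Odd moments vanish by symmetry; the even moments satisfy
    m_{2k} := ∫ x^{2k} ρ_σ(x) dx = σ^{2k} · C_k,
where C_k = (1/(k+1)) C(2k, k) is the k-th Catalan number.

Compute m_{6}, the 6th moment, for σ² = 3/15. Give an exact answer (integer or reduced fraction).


By the scaled semicircle moment identity, m_{2k} = σ^{2k} · C_k with k = 3.
C_3 = (1/(k+1)) · C(2k, k) = (1/4) · C(6, 3) = (1/4) · 20 = 5.
σ^{2k} = (σ²)^k = (3/15)^3 = 1/125.

Therefore m_{6} = σ^{6} · C_3 = (1/125) · 5 = 1/25.


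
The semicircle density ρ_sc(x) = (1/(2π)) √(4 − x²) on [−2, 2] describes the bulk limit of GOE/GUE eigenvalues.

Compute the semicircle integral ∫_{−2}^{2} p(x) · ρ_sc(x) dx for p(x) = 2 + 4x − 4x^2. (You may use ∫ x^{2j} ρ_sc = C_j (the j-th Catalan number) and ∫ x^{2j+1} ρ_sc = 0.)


Write p(x) = Σ a_i x^i, split into monomials and integrate each against ρ_sc separately.
Using ∫ x^{2j} ρ_sc = C_j = (1/(j+1)) C(2j, j) (Catalan numbers) and ∫ x^{2j+1} ρ_sc = 0 (odd monomials vanish by symmetry):
  i = 0 (even): a_0 · C_{0} = 2 · 1 = 2
  i = 1 (odd): ∫ x^1 ρ_sc = 0 (vanishes)
  i = 2 (even): a_2 · C_{1} = -4 · 1 = -4

Summing the contributions: ∫_{−2}^{2} p(x) ρ_sc(x) dx = 2 + (-4) = -2.


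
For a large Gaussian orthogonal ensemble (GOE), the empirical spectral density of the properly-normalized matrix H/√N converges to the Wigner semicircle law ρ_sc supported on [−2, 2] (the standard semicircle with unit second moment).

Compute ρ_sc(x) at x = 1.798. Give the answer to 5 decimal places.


ρ_sc(x) = (1/(2π)) √(4 − x²). With x = 1.798:
  4 − x² = 4 − (1.798)² = 4 − 3.232804 = 0.767196.
  √(4 − x²) = 0.875897.
  1/(2π) = 0.159155.
  ρ_sc(1.798) = 0.159155 · 0.875897 = 0.139403.

Rounded to 5 decimal places: ρ_sc(1.798) ≈ 0.13940.


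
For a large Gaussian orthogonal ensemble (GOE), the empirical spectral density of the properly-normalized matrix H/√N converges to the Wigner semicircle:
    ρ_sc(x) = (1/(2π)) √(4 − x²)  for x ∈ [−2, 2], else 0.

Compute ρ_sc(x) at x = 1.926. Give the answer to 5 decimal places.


ρ_sc(x) = (1/(2π)) √(4 − x²). With x = 1.926:
  4 − x² = 4 − (1.926)² = 4 − 3.709476 = 0.290524.
  √(4 − x²) = 0.539003.
  1/(2π) = 0.159155.
  ρ_sc(1.926) = 0.159155 · 0.539003 = 0.085785.

Rounded to 5 decimal places: ρ_sc(1.926) ≈ 0.08578.


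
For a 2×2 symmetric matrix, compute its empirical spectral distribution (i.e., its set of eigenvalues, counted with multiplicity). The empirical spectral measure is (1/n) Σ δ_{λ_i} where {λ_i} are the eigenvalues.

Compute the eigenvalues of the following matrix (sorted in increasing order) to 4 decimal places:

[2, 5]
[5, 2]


Since M is real symmetric, both eigenvalues are real; they are the roots of det(λI − M) = λ² − (tr M) λ + det M.
tr M = 2 + 2 = 4.
det M = 2·2 − 5² = 4 − 25 = -21.
Characteristic polynomial: λ² − 4λ − 21 = 0.
Discriminant Δ = (tr M)² − 4·det M = 16 − (-84) = 100; √Δ = 10.000000.
λ = (tr M ± √Δ)/2 = (4 ± 10.000000)/2, giving (tr M − √Δ)/2 = -3.0000 and (tr M + √Δ)/2 = 7.0000.

Eigenvalues sorted in increasing order: [-3.0000, 7.0000].


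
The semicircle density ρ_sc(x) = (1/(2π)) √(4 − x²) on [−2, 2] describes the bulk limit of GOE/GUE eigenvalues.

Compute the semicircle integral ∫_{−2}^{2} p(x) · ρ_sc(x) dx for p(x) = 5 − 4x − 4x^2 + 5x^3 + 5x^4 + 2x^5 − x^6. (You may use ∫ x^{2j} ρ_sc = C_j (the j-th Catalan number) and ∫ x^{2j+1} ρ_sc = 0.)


Write p(x) = Σ a_i x^i, split into monomials and integrate each against ρ_sc separately.
Using ∫ x^{2j} ρ_sc = C_j = (1/(j+1)) C(2j, j) (Catalan numbers) and ∫ x^{2j+1} ρ_sc = 0 (odd monomials vanish by symmetry):
  i = 0 (even): a_0 · C_{0} = 5 · 1 = 5
  i = 1 (odd): ∫ x^1 ρ_sc = 0 (vanishes)
  i = 2 (even): a_2 · C_{1} = -4 · 1 = -4
  i = 3 (odd): ∫ x^3 ρ_sc = 0 (vanishes)
  i = 4 (even): a_4 · C_{2} = 5 · 2 = 10
  i = 5 (odd): ∫ x^5 ρ_sc = 0 (vanishes)
  i = 6 (even): a_6 · C_{3} = -1 · 5 = -5

Summing the contributions: ∫_{−2}^{2} p(x) ρ_sc(x) dx = 5 + (-4) + 10 + (-5) = 6.


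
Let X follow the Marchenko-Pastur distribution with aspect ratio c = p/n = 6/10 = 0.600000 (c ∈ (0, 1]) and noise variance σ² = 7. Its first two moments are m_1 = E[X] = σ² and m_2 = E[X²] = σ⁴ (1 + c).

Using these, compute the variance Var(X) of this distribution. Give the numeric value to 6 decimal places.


m_1 = E[X] = σ² = 7, so m_1² = 49.
m_2 = E[X²] = σ⁴ (1 + c) = 49 · (1 + 0.600000) = 49 · 1.600000 = 78.400000.
(Note m_2 − m_1² simplifies to c · σ⁴ = 0.600000 · 49.)

Var(X) = m_2 − m_1² = 78.400000 − 49 = 29.400000.


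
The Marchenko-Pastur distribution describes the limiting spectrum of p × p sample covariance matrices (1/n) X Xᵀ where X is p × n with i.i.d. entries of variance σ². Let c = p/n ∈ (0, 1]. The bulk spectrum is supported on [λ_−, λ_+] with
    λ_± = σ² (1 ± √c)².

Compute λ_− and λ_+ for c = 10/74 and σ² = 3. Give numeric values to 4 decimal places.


c = 10/74 = 0.135135; √c = 0.367607.
λ_− = σ² (1 − √c)² = 3 · (1 − 0.367607)² = 3 · (0.632393)² = 1.199762.
λ_+ = σ² (1 + √c)² = 3 · (1 + 0.367607)² = 3 · (1.367607)² = 5.611049.

Rounded to 4 decimal places: λ_− ≈ 1.1998, λ_+ ≈ 5.6110.


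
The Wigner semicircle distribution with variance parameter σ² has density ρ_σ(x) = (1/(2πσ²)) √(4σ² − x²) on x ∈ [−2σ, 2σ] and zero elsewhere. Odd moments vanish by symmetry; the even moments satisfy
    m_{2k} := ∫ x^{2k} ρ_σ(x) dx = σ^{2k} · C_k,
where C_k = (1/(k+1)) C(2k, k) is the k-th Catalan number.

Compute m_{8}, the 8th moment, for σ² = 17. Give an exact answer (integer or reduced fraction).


By the scaled semicircle moment identity, m_{2k} = σ^{2k} · C_k with k = 4.
C_4 = (1/(k+1)) · C(2k, k) = (1/5) · C(8, 4) = (1/5) · 70 = 14.
σ^{2k} = (σ²)^k = (17)^4 = 83521.

Therefore m_{8} = σ^{8} · C_4 = 83521 · 14 = 1169294.


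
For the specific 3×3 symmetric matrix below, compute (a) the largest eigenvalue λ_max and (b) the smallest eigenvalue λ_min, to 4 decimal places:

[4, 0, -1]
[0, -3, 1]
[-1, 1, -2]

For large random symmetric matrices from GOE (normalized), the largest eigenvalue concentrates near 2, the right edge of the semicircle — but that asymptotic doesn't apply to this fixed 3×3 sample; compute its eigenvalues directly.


Since M is real symmetric, all three eigenvalues are real; they are the roots of det(λI − M) = λ³ − (tr M) λ² + s λ − det M, where s is the sum of the principal 2×2 minors.
tr M = 4 + (-3) + (-2) = -1.
s = (4·(-3) − 0²) + (4·(-2) − (-1)²) + ((-3)·(-2) − 1²) = -12 + (-9) + 5 = -16.
det M (expand along row 1) = 4·5 − 0·1 + (-1)·(-3) = 23.
Characteristic polynomial: λ³ + λ² − 16λ − 23 = 0.
Substitute λ = y + (tr M)/3 = y − 0.333333 to remove the quadratic term: y³ + p·y + q = 0 with p = s − (tr M)²/3 = -16.333333 and q = −2(tr M)³/27 + (tr M)·s/3 − det M = -17.592593.
Three real roots ⇒ use the trigonometric (Viète) form: r = 2√(−p/3) = 4.666667, φ = arccos(3q/(p·r)) = arccos(0.692420) = 0.805959 rad.
y_k = r·cos(φ/3 − 2πk/3) for k = 0, 1, 2 gives y = 4.499270, -1.176901, -3.322369.
λ_k = y_k − 0.333333 gives λ = 4.1659, -1.5102, -3.6557 (check: the sum is -1.0000 = tr M).

Hence λ_max = 4.1659 and λ_min = -3.6557.


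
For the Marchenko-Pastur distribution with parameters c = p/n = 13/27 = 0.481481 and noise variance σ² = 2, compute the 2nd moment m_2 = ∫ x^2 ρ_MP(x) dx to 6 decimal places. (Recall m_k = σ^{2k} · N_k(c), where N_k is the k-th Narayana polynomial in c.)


E[X²] = σ⁴ (1 + c) (second MP moment). With σ² = 2 (so σ⁴ = 4) and c = 13/27 = 0.481481: E[X²] = 4 · (1 + 0.481481) = 4 · 1.481481.

So E[X^2] = 5.925926.


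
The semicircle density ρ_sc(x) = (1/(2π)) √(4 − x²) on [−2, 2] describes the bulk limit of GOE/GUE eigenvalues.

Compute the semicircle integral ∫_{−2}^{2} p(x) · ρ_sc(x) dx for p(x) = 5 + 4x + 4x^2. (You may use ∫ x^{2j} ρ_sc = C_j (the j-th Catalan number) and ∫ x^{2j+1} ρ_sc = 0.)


Write p(x) = Σ a_i x^i, split into monomials and integrate each against ρ_sc separately.
Using ∫ x^{2j} ρ_sc = C_j = (1/(j+1)) C(2j, j) (Catalan numbers) and ∫ x^{2j+1} ρ_sc = 0 (odd monomials vanish by symmetry):
  i = 0 (even): a_0 · C_{0} = 5 · 1 = 5
  i = 1 (odd): ∫ x^1 ρ_sc = 0 (vanishes)
  i = 2 (even): a_2 · C_{1} = 4 · 1 = 4

Summing the contributions: ∫_{−2}^{2} p(x) ρ_sc(x) dx = 5 + 4 = 9.


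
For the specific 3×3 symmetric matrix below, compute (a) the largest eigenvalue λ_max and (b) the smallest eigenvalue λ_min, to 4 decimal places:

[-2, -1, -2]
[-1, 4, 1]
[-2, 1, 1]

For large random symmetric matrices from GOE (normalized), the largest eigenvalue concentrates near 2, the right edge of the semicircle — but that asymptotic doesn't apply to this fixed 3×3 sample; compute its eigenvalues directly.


Since M is real symmetric, all three eigenvalues are real; they are the roots of det(λI − M) = λ³ − (tr M) λ² + s λ − det M, where s is the sum of the principal 2×2 minors.
tr M = -2 + 4 + 1 = 3.
s = ((-2)·4 − (-1)²) + ((-2)·1 − (-2)²) + (4·1 − 1²) = -9 + (-6) + 3 = -12.
det M (expand along row 1) = (-2)·3 − (-1)·1 + (-2)·7 = -19.
Characteristic polynomial: λ³ − 3λ² − 12λ + 19 = 0.
Substitute λ = y + (tr M)/3 = y + 1.000000 to remove the quadratic term: y³ + p·y + q = 0 with p = s − (tr M)²/3 = -15.000000 and q = −2(tr M)³/27 + (tr M)·s/3 − det M = 5.000000.
Three real roots ⇒ use the trigonometric (Viète) form: r = 2√(−p/3) = 4.472136, φ = arccos(3q/(p·r)) = arccos(-0.223607) = 1.796310 rad.
y_k = r·cos(φ/3 − 2πk/3) for k = 0, 1, 2 gives y = 3.694116, 0.335859, -4.029975.
λ_k = y_k + 1.000000 gives λ = 4.6941, 1.3359, -3.0300 (check: the sum is 3.0000 = tr M).

Hence λ_max = 4.6941 and λ_min = -3.0300.


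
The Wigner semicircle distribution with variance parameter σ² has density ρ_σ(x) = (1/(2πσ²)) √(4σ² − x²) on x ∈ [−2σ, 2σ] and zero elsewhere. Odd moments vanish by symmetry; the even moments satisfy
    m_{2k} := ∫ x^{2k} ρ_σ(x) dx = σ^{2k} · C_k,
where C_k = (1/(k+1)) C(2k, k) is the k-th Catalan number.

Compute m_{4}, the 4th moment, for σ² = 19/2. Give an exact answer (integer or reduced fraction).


By the scaled semicircle moment identity, m_{2k} = σ^{2k} · C_k with k = 2.
C_2 = (1/(k+1)) · C(2k, k) = (1/3) · C(4, 2) = (1/3) · 6 = 2.
σ^{2k} = (σ²)^k = (19/2)^2 = 361/4.

Therefore m_{4} = σ^{4} · C_2 = (361/4) · 2 = 361/2.


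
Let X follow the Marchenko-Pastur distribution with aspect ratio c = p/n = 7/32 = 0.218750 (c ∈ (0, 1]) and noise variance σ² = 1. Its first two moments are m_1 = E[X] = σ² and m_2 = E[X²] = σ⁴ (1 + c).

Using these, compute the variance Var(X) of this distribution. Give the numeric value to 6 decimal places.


m_1 = E[X] = σ² = 1, so m_1² = 1.
m_2 = E[X²] = σ⁴ (1 + c) = 1 · (1 + 0.218750) = 1 · 1.218750 = 1.218750.
(Note m_2 − m_1² simplifies to c · σ⁴ = 0.218750 · 1.)

Var(X) = m_2 − m_1² = 1.218750 − 1 = 0.218750.


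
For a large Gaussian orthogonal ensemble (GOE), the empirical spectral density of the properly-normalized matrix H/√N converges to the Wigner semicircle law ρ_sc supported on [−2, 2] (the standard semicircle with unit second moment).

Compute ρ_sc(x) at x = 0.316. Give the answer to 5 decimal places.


ρ_sc(x) = (1/(2π)) √(4 − x²). With x = 0.316:
  4 − x² = 4 − (0.316)² = 4 − 0.099856 = 3.900144.
  √(4 − x²) = 1.974878.
  1/(2π) = 0.159155.
  ρ_sc(0.316) = 0.159155 · 1.974878 = 0.314312.

Rounded to 5 decimal places: ρ_sc(0.316) ≈ 0.31431.


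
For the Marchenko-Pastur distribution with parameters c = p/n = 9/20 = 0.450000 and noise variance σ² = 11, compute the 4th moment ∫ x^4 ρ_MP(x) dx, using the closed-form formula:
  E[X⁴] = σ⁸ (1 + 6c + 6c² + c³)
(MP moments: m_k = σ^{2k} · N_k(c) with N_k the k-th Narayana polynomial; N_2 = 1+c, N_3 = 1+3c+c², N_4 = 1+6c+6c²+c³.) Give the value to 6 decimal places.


E[X⁴] = σ⁸ (1 + 6c + 6c² + c³) (fourth MP moment). With σ² = 11 (so σ⁸ = 14641) and c = 9/20 = 0.450000: E[X⁴] = 14641 · (1 + 6·0.450000 + 6·(0.450000)² + (0.450000)³) = 14641 · 5.006125.

So E[X^4] = 73294.676125.


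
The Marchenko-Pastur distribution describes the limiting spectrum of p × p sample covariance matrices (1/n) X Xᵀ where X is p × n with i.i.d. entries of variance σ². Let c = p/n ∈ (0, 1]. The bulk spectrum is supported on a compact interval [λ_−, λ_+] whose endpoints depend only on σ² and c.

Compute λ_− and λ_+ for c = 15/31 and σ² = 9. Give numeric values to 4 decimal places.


c = 15/31 = 0.483871; √c = 0.695608.
λ_− = σ² (1 − √c)² = 9 · (1 − 0.695608)² = 9 · (0.304392)² = 0.833889.
λ_+ = σ² (1 + √c)² = 9 · (1 + 0.695608)² = 9 · (1.695608)² = 25.875789.

Rounded to 4 decimal places: λ_− ≈ 0.8339, λ_+ ≈ 25.8758.


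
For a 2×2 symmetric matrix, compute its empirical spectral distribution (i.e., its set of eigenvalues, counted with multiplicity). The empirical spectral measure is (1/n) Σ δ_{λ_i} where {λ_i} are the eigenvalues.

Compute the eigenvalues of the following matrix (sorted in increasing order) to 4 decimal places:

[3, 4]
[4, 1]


Since M is real symmetric, both eigenvalues are real; they are the roots of det(λI − M) = λ² − (tr M) λ + det M.
tr M = 3 + 1 = 4.
det M = 3·1 − 4² = 3 − 16 = -13.
Characteristic polynomial: λ² − 4λ − 13 = 0.
Discriminant Δ = (tr M)² − 4·det M = 16 − (-52) = 68; √Δ = 8.246211.
λ = (tr M ± √Δ)/2 = (4 ± 8.246211)/2, giving (tr M − √Δ)/2 = -2.1231 and (tr M + √Δ)/2 = 6.1231.

Eigenvalues sorted in increasing order: [-2.1231, 6.1231].


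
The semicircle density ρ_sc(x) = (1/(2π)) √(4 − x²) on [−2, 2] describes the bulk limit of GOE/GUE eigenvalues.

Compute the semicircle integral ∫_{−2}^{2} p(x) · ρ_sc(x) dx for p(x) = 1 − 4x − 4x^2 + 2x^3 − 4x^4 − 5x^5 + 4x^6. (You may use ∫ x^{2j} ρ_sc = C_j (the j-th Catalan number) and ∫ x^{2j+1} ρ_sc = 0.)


Write p(x) = Σ a_i x^i, split into monomials and integrate each against ρ_sc separately.
Using ∫ x^{2j} ρ_sc = C_j = (1/(j+1)) C(2j, j) (Catalan numbers) and ∫ x^{2j+1} ρ_sc = 0 (odd monomials vanish by symmetry):
  i = 0 (even): a_0 · C_{0} = 1 · 1 = 1
  i = 1 (odd): ∫ x^1 ρ_sc = 0 (vanishes)
  i = 2 (even): a_2 · C_{1} = -4 · 1 = -4
  i = 3 (odd): ∫ x^3 ρ_sc = 0 (vanishes)
  i = 4 (even): a_4 · C_{2} = -4 · 2 = -8
  i = 5 (odd): ∫ x^5 ρ_sc = 0 (vanishes)
  i = 6 (even): a_6 · C_{3} = 4 · 5 = 20

Summing the contributions: ∫_{−2}^{2} p(x) ρ_sc(x) dx = 1 + (-4) + (-8) + 20 = 9.


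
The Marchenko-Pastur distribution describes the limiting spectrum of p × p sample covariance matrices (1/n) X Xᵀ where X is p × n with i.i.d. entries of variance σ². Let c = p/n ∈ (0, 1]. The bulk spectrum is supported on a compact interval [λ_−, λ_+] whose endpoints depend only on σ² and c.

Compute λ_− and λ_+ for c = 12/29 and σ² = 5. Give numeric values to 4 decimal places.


c = 12/29 = 0.413793; √c = 0.643268.
λ_− = σ² (1 − √c)² = 5 · (1 − 0.643268)² = 5 · (0.356732)² = 0.636290.
λ_+ = σ² (1 + √c)² = 5 · (1 + 0.643268)² = 5 · (1.643268)² = 13.501641.

Rounded to 4 decimal places: λ_− ≈ 0.6363, λ_+ ≈ 13.5016.


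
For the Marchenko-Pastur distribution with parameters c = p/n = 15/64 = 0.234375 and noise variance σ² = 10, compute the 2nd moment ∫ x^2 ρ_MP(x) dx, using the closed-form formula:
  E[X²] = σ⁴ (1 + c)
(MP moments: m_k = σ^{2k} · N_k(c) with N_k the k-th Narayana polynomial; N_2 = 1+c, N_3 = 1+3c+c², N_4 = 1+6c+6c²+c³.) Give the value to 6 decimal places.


E[X²] = σ⁴ (1 + c) (second MP moment). With σ² = 10 (so σ⁴ = 100) and c = 15/64 = 0.234375: E[X²] = 100 · (1 + 0.234375) = 100 · 1.234375.

So E[X^2] = 123.437500.
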